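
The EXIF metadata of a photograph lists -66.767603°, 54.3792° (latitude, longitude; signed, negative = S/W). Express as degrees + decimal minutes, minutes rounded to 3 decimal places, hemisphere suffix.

Latitude is negative → S; |value| = 66.767603
Latitude: 66° + 0.767603 × 60 = 66° 46.05618′
λ: 54° + 0.379200 × 60 = 54° 22.75200′

66° 46.056′ S, 54° 22.752′ E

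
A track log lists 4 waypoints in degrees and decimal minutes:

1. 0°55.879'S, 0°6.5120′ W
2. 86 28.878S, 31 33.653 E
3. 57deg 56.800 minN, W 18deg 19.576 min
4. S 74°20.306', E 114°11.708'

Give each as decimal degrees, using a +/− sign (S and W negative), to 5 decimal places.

Point 1:
  Lat: 55.879′ = 0.931317°; total 0.931317
  hemisphere S, so the sign is −
  λ: 0 + 6.512/60 = 0.108533
  W ⇒ negate
Point 2:
  φ: 28.878′ = 0.481300°; total 86.481300
  hemisphere S, so the sign is −
  Lon: 31 + 33.653/60 = 31.560883
  E → positive
Point 3:
  Latitude: 57 + 56.8/60 = 57.946667
  N ⇒ keep positive
  Longitude: 19.576′ = 0.326267°; total 18.326267
  W → negative
Point 4:
  φ: 74 + 20.306/60 = 74.338433
  S ⇒ negate
  Longitude: 11.708′ = 0.195133°; total 114.195133
  E ⇒ keep positive

1. -0.93132, -0.10853
2. -86.48130, 31.56088
3. 57.94667, -18.32627
4. -74.33843, 114.19513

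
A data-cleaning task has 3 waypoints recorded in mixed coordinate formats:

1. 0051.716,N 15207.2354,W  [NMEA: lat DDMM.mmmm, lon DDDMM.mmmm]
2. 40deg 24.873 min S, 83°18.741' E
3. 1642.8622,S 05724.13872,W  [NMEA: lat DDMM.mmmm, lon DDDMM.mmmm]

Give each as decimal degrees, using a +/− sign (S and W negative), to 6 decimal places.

Point 1:
  φ: split at 2 digits → 00° and 51.716′; 0 + 51.716/60 = 0.8619333
  N → positive
  Longitude: degrees = first 3 digits = 152, minutes = 7.2354; 152 + 7.2354/60 = 152.1205900
  hemisphere W, so the sign is −
Point 2:
  Lat: 24.873′ = 0.414550°; total 40.4145500
  S ⇒ negate
  λ: 83 + 18.741/60 = 83.3123500
  E → positive
Point 3:
  Lat: degrees = first 2 digits = 16, minutes = 42.8622; 16 + 42.8622/60 = 16.7143700
  S → negative
  λ: degrees = first 3 digits = 57, minutes = 24.13872; 57 + 24.13872/60 = 57.4023120
  hemisphere W, so the sign is −

1. 0.861933, -152.120590
2. -40.414550, 83.312350
3. -16.714370, -57.402312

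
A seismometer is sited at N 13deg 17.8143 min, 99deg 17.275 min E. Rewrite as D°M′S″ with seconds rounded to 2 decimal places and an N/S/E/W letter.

13°17′48.86″ N, 99°17′16.50″ E

Latitude: 17.81430′ → 17′ and 0.81430 × 60 = 48.8580″
Lon: fractional minutes 0.27500 × 60 = 16.5000″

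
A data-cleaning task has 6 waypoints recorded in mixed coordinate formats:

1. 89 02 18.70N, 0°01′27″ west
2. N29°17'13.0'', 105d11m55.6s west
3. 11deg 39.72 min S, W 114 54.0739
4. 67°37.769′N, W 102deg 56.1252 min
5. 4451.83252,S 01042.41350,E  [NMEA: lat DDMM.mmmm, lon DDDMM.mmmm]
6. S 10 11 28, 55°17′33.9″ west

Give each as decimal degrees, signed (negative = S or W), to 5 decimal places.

1. 89.03853, -0.02417
2. 29.28694, -105.19878
3. -11.66200, -114.90123
4. 67.62948, -102.93542
5. -44.86388, 10.70689
6. -10.19111, -55.29275

Point 1:
  Latitude: 89° + 2/60 + 18.7/3600 = 89 + 0.033333 + 0.005194 = 89.038528
  N ⇒ keep positive
  Longitude: 0 + 1/60 + 27/3600 = 0.024167
  hemisphere W, so the sign is −
Point 2:
  Latitude: 17′ + 13″ = 17.21667′; 29 + 17.21667/60 = 29.286944
  N → positive
  Lon: 105 + 11/60 + 55.6/3600 = 105.198778
  W ⇒ negate
Point 3:
  φ: 39.72′ = 0.662000°; total 11.662000
  S ⇒ negate
  λ: 114 + 54.0739/60 = 114.901232
  W ⇒ negate
Point 4:
  Lat: 37.769′ = 0.629483°; total 67.629483
  N → positive
  Lon: 102 + 56.1252/60 = 102.935420
  W ⇒ negate
Point 5:
  Latitude: degrees = first 2 digits = 44, minutes = 51.83252; 44 + 51.83252/60 = 44.863875
  S → negative
  Lon: degrees = first 3 digits = 10, minutes = 42.4135; 10 + 42.4135/60 = 10.706892
  E ⇒ keep positive
Point 6:
  Lat: 11′ + 28″ = 11.46667′; 10 + 11.46667/60 = 10.191111
  S → negative
  Lon: 55 + 17/60 + 33.9/3600 = 55.292750
  hemisphere W, so the sign is −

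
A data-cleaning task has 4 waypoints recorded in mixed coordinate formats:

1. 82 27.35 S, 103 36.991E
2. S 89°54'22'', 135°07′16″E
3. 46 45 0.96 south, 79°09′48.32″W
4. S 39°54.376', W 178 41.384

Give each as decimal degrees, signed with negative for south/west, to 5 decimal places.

Point 1:
  φ: 82 + 27.35/60 = 82.455833
  S → negative
  λ: 103 + 36.991/60 = 103.616517
  E → positive
Point 2:
  φ: 89 + 54/60 + 22/3600 = 89.906111
  S ⇒ negate
  Lon: 135° + 7/60 + 16/3600 = 135 + 0.116667 + 0.004444 = 135.121111
  E ⇒ keep positive
Point 3:
  φ: 46° + 45/60 + 0.96/3600 = 46 + 0.750000 + 0.000267 = 46.750267
  S ⇒ negate
  Longitude: 79 + 9/60 + 48.32/3600 = 79.163422
  W ⇒ negate
Point 4:
  Latitude: 39 + 54.376/60 = 39.906267
  S ⇒ negate
  Lon: 178 + 41.384/60 = 178.689733
  W ⇒ negate

1. -82.45583, 103.61652
2. -89.90611, 135.12111
3. -46.75027, -79.16342
4. -39.90627, -178.68973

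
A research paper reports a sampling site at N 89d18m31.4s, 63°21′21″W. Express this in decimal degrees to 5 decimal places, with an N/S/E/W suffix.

89.30872° N, 63.35583° W

φ: 89° + 18/60 + 31.4/3600 = 89 + 0.300000 + 0.008722 = 89.308722
Longitude: 63 + 21/60 + 21/3600 = 63.355833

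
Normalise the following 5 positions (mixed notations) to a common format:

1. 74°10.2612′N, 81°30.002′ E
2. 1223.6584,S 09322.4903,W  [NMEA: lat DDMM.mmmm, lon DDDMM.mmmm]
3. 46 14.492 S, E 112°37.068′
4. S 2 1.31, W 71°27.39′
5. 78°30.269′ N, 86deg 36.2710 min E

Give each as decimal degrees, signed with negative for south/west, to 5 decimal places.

Point 1:
  Lat: 10.2612′ = 0.171020°; total 74.171020
  N → positive
  Longitude: 81 + 30.002/60 = 81.500033
  E → positive
Point 2:
  Lat: degrees = first 2 digits = 12, minutes = 23.6584; 12 + 23.6584/60 = 12.394307
  S ⇒ negate
  Lon: degrees = first 3 digits = 93, minutes = 22.4903; 93 + 22.4903/60 = 93.374838
  W → negative
Point 3:
  Latitude: 46 + 14.492/60 = 46.241533
  S → negative
  Longitude: 37.068′ = 0.617800°; total 112.617800
  E → positive
Point 4:
  Lat: 1.31′ = 0.021833°; total 2.021833
  S ⇒ negate
  Longitude: 71 + 27.39/60 = 71.456500
  W → negative
Point 5:
  Latitude: 30.269′ = 0.504483°; total 78.504483
  N ⇒ keep positive
  λ: 36.271′ = 0.604517°; total 86.604517
  E ⇒ keep positive

1. 74.17102, 81.50003
2. -12.39431, -93.37484
3. -46.24153, 112.61780
4. -2.02183, -71.45650
5. 78.50448, 86.60452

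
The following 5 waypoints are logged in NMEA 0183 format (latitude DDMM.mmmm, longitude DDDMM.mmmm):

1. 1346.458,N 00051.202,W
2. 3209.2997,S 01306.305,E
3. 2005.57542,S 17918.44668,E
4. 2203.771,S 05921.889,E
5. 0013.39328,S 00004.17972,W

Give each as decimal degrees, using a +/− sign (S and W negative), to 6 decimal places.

1. 13.774300, -0.853367
2. -32.154995, 13.105083
3. -20.092924, 179.307445
4. -22.062850, 59.364817
5. -0.223221, -0.069662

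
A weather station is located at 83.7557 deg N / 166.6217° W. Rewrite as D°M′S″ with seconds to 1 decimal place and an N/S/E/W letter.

Lat: whole degrees 83; 45.34200′ → 45′ and 20.520″
λ: 0.621700 × 60 = 37.30200′ → 37′, remainder × 60 = 18.120″

83°45′20.5″ N, 166°37′18.1″ W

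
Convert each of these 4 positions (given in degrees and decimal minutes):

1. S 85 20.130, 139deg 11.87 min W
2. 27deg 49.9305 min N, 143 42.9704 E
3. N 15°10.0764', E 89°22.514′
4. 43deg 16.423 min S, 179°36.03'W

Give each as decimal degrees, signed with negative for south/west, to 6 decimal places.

Point 1:
  Latitude: 20.13′ = 0.335500°; total 85.3355000
  S ⇒ negate
  λ: 139 + 11.87/60 = 139.1978333
  W ⇒ negate
Point 2:
  Latitude: 49.9305′ = 0.832175°; total 27.8321750
  N ⇒ keep positive
  Longitude: 143 + 42.9704/60 = 143.7161733
  E ⇒ keep positive
Point 3:
  Lat: 15 + 10.0764/60 = 15.1679400
  N ⇒ keep positive
  Longitude: 89 + 22.514/60 = 89.3752333
  E → positive
Point 4:
  Lat: 43 + 16.423/60 = 43.2737167
  hemisphere S, so the sign is −
  λ: 36.03′ = 0.600500°; total 179.6005000
  W ⇒ negate

1. -85.335500, -139.197833
2. 27.832175, 143.716173
3. 15.167940, 89.375233
4. -43.273717, -179.600500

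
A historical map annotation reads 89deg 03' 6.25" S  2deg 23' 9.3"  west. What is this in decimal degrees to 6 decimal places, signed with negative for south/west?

-89.051736, -2.385917

Lat: 89° + 3/60 + 6.25/3600 = 89 + 0.050000 + 0.001736 = 89.0517361
hemisphere S, so the sign is −
λ: 2 + 23/60 + 9.3/3600 = 2.3859167
W ⇒ negate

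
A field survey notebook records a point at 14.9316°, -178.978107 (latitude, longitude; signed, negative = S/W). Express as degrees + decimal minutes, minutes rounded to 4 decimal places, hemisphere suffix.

14° 55.8960′ N, 178° 58.6864′ W

Lat: fractional part 0.931600 → 55.896000 minutes
Longitude is negative → W; |value| = 178.978107
Lon: minutes = (178.978107 − 178) × 60 = 58.686420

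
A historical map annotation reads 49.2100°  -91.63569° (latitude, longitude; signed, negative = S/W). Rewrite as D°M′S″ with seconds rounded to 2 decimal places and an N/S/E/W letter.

49°12′36.00″ N, 91°38′8.48″ W

Latitude: whole degrees 49; 12.60000′ → 12′ and 36.0000″
Longitude is negative → W; |value| = 91.635690
Longitude: 0.635690 × 60 = 38.14140′ → 38′, remainder × 60 = 8.4840″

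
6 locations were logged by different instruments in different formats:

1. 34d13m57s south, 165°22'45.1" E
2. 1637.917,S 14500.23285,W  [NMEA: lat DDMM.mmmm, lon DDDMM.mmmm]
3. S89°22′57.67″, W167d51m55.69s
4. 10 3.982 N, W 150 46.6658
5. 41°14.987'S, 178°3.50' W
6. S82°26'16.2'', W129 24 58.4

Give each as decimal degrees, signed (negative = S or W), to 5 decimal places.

Point 1:
  φ: 13′ + 57″ = 13.95000′; 34 + 13.95000/60 = 34.232500
  S ⇒ negate
  λ: 165 + 22/60 + 45.1/3600 = 165.379194
  E ⇒ keep positive
Point 2:
  φ: degrees = first 2 digits = 16, minutes = 37.917; 16 + 37.917/60 = 16.631950
  S → negative
  λ: split at 3 digits → 145° and 0.23285′; 145 + 0.23285/60 = 145.003881
  hemisphere W, so the sign is −
Point 3:
  Latitude: 89 + 22/60 + 57.67/3600 = 89.382686
  S → negative
  λ: 51′ + 55.69″ = 51.92817′; 167 + 51.92817/60 = 167.865469
  W → negative
Point 4:
  φ: 3.982′ = 0.066367°; total 10.066367
  N → positive
  λ: 46.6658′ = 0.777763°; total 150.777763
  W ⇒ negate
Point 5:
  Lat: 41 + 14.987/60 = 41.249783
  hemisphere S, so the sign is −
  λ: 3.5′ = 0.058333°; total 178.058333
  W ⇒ negate
Point 6:
  Latitude: 26′ + 16.2″ = 26.27000′; 82 + 26.27000/60 = 82.437833
  S ⇒ negate
  Lon: 129 + 24/60 + 58.4/3600 = 129.416222
  hemisphere W, so the sign is −

1. -34.23250, 165.37919
2. -16.63195, -145.00388
3. -89.38269, -167.86547
4. 10.06637, -150.77776
5. -41.24978, -178.05833
6. -82.43783, -129.41622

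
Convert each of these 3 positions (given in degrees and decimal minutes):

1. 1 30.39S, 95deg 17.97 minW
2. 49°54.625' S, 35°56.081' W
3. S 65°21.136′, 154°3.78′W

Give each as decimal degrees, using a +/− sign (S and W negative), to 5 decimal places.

Point 1:
  Latitude: 30.39′ = 0.506500°; total 1.506500
  S → negative
  Longitude: 17.97′ = 0.299500°; total 95.299500
  W ⇒ negate
Point 2:
  φ: 49 + 54.625/60 = 49.910417
  S ⇒ negate
  λ: 35 + 56.081/60 = 35.934683
  W ⇒ negate
Point 3:
  Latitude: 21.136′ = 0.352267°; total 65.352267
  S → negative
  λ: 3.78′ = 0.063000°; total 154.063000
  W ⇒ negate

1. -1.50650, -95.29950
2. -49.91042, -35.93468
3. -65.35227, -154.06300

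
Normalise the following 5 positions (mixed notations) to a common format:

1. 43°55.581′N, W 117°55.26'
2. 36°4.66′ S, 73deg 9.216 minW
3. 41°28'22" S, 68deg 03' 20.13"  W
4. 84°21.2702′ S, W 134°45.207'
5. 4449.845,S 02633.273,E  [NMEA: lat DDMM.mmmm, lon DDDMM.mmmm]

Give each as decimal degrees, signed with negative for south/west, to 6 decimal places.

1. 43.926350, -117.921000
2. -36.077667, -73.153600
3. -41.472778, -68.055592
4. -84.354503, -134.753450
5. -44.830750, 26.554550

Point 1:
  Lat: 43 + 55.581/60 = 43.9263500
  N → positive
  Longitude: 117 + 55.26/60 = 117.9210000
  W ⇒ negate
Point 2:
  Latitude: 4.66′ = 0.077667°; total 36.0776667
  hemisphere S, so the sign is −
  λ: 9.216′ = 0.153600°; total 73.1536000
  W → negative
Point 3:
  φ: 41° + 28/60 + 22/3600 = 41 + 0.466667 + 0.006111 = 41.4727778
  S ⇒ negate
  λ: 68° + 3/60 + 20.13/3600 = 68 + 0.050000 + 0.005592 = 68.0555917
  W ⇒ negate
Point 4:
  φ: 21.2702′ = 0.354503°; total 84.3545033
  S → negative
  Longitude: 134 + 45.207/60 = 134.7534500
  W ⇒ negate
Point 5:
  φ: degrees = first 2 digits = 44, minutes = 49.845; 44 + 49.845/60 = 44.8307500
  S → negative
  Lon: split at 3 digits → 026° and 33.273′; 26 + 33.273/60 = 26.5545500
  E ⇒ keep positive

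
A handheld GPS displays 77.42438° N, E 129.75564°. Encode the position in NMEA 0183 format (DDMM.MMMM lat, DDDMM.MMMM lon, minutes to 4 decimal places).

7725.4628,N / 12945.3384,E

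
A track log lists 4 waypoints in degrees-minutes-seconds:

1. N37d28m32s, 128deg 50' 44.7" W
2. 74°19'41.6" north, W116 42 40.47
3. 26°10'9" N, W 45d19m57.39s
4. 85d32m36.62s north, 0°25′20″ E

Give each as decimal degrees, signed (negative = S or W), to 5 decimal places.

1. 37.47556, -128.84575
2. 74.32822, -116.71124
3. 26.16917, -45.33261
4. 85.54351, 0.42222

Point 1:
  Latitude: 37° + 28/60 + 32/3600 = 37 + 0.466667 + 0.008889 = 37.475556
  N → positive
  λ: 128° + 50/60 + 44.7/3600 = 128 + 0.833333 + 0.012417 = 128.845750
  W ⇒ negate
Point 2:
  Lat: 19′ + 41.6″ = 19.69333′; 74 + 19.69333/60 = 74.328222
  N → positive
  Lon: 116° + 42/60 + 40.47/3600 = 116 + 0.700000 + 0.011242 = 116.711242
  W → negative
Point 3:
  φ: 26 + 10/60 + 9/3600 = 26.169167
  N ⇒ keep positive
  Longitude: 45 + 19/60 + 57.39/3600 = 45.332608
  hemisphere W, so the sign is −
Point 4:
  Latitude: 32′ + 36.62″ = 32.61033′; 85 + 32.61033/60 = 85.543506
  N → positive
  λ: 25′ + 20″ = 25.33333′; 0 + 25.33333/60 = 0.422222
  E → positive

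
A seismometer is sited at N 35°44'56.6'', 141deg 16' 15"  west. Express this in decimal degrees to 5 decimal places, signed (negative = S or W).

φ: 35° + 44/60 + 56.6/3600 = 35 + 0.733333 + 0.015722 = 35.749056
N ⇒ keep positive
λ: 141° + 16/60 + 15/3600 = 141 + 0.266667 + 0.004167 = 141.270833
hemisphere W, so the sign is −

35.74906, -141.27083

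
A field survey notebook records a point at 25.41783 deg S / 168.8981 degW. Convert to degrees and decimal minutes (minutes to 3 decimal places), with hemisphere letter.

φ: 25° + 0.417830 × 60 = 25° 25.06980′
Lon: minutes = (168.898100 − 168) × 60 = 53.88600

25° 25.070′ S, 168° 53.886′ W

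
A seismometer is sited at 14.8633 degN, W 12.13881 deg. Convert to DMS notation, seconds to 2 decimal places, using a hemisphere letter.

14°51′47.88″ N, 12°08′19.72″ W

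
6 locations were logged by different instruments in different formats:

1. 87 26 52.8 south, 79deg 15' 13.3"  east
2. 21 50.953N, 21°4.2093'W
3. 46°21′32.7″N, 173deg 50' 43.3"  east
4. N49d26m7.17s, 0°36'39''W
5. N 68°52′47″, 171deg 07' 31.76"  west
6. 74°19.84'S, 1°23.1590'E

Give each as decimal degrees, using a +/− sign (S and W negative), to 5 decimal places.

Point 1:
  φ: 87° + 26/60 + 52.8/3600 = 87 + 0.433333 + 0.014667 = 87.448000
  S ⇒ negate
  Lon: 79 + 15/60 + 13.3/3600 = 79.253694
  E ⇒ keep positive
Point 2:
  Lat: 50.953′ = 0.849217°; total 21.849217
  N → positive
  λ: 21 + 4.2093/60 = 21.070155
  hemisphere W, so the sign is −
Point 3:
  Latitude: 46 + 21/60 + 32.7/3600 = 46.359083
  N ⇒ keep positive
  Lon: 50′ + 43.3″ = 50.72167′; 173 + 50.72167/60 = 173.845361
  E ⇒ keep positive
Point 4:
  Lat: 26′ + 7.17″ = 26.11950′; 49 + 26.11950/60 = 49.435325
  N ⇒ keep positive
  λ: 0 + 36/60 + 39/3600 = 0.610833
  W ⇒ negate
Point 5:
  φ: 68 + 52/60 + 47/3600 = 68.879722
  N ⇒ keep positive
  Longitude: 7′ + 31.76″ = 7.52933′; 171 + 7.52933/60 = 171.125489
  W → negative
Point 6:
  φ: 74 + 19.84/60 = 74.330667
  S → negative
  Lon: 1 + 23.159/60 = 1.385983
  E → positive

1. -87.44800, 79.25369
2. 21.84922, -21.07016
3. 46.35908, 173.84536
4. 49.43533, -0.61083
5. 68.87972, -171.12549
6. -74.33067, 1.38598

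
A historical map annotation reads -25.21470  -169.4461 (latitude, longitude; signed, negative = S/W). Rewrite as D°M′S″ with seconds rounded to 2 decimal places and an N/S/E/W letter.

25°12′52.92″ S, 169°26′45.96″ W

Latitude is negative → S; |value| = 25.214700
Latitude: 0.214700 × 60 = 12.88200′ → 12′, remainder × 60 = 52.9200″
Longitude is negative → W; |value| = 169.446100
Lon: 0.446100° → 26.76600′; 0.76600 × 60 = 45.9600″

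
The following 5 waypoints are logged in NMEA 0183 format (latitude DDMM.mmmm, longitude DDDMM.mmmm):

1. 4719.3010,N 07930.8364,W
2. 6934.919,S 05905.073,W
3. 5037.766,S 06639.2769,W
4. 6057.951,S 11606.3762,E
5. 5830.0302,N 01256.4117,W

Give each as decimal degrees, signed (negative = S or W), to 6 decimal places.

1. 47.321683, -79.513940
2. -69.581983, -59.084550
3. -50.629433, -66.654615
4. -60.965850, 116.106270
5. 58.500503, -12.940195

Point 1:
  φ: degrees = first 2 digits = 47, minutes = 19.301; 47 + 19.301/60 = 47.3216833
  N ⇒ keep positive
  Longitude: degrees = first 3 digits = 79, minutes = 30.8364; 79 + 30.8364/60 = 79.5139400
  W → negative
Point 2:
  Latitude: degrees = first 2 digits = 69, minutes = 34.919; 69 + 34.919/60 = 69.5819833
  S → negative
  Lon: degrees = first 3 digits = 59, minutes = 5.073; 59 + 5.073/60 = 59.0845500
  W ⇒ negate
Point 3:
  Lat: split at 2 digits → 50° and 37.766′; 50 + 37.766/60 = 50.6294333
  S ⇒ negate
  Lon: degrees = first 3 digits = 66, minutes = 39.2769; 66 + 39.2769/60 = 66.6546150
  W → negative
Point 4:
  Lat: split at 2 digits → 60° and 57.951′; 60 + 57.951/60 = 60.9658500
  hemisphere S, so the sign is −
  λ: split at 3 digits → 116° and 6.3762′; 116 + 6.3762/60 = 116.1062700
  E → positive
Point 5:
  φ: split at 2 digits → 58° and 30.0302′; 58 + 30.0302/60 = 58.5005033
  N ⇒ keep positive
  λ: split at 3 digits → 012° and 56.4117′; 12 + 56.4117/60 = 12.9401950
  W ⇒ negate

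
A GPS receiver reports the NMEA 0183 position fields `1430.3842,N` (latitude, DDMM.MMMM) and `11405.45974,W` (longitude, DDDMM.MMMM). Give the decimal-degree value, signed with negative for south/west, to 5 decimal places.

14.50640, -114.09100

Latitude: degrees = first 2 digits = 14, minutes = 30.3842; 14 + 30.3842/60 = 14.506403
N ⇒ keep positive
Longitude: split at 3 digits → 114° and 5.45974′; 114 + 5.45974/60 = 114.090996
W → negative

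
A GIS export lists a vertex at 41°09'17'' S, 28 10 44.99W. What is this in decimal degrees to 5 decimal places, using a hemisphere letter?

Latitude: 41° + 9/60 + 17/3600 = 41 + 0.150000 + 0.004722 = 41.154722
Longitude: 28° + 10/60 + 44.99/3600 = 28 + 0.166667 + 0.012497 = 28.179164

41.15472° S, 28.17916° W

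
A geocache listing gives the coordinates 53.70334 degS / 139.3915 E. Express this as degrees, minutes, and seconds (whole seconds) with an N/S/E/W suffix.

53°42′12″ S, 139°23′29″ E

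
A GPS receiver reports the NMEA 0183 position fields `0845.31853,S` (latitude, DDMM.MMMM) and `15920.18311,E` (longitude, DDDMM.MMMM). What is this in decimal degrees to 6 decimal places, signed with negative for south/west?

Latitude: degrees = first 2 digits = 8, minutes = 45.31853; 8 + 45.31853/60 = 8.7553088
S ⇒ negate
λ: split at 3 digits → 159° and 20.18311′; 159 + 20.18311/60 = 159.3363852
E ⇒ keep positive

-8.755309, 159.336385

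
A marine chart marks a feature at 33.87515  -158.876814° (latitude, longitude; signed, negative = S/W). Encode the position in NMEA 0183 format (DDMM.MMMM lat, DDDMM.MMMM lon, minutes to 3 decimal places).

Latitude: 33° + 0.875150 × 60 = 33° 52.50900′
Longitude is negative → W; |value| = 158.876814
Longitude: fractional part 0.876814 → 52.60884 minutes

3352.509,N / 15852.609,W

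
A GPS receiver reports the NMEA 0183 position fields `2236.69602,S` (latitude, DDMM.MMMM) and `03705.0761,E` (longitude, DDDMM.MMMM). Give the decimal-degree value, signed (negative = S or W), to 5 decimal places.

Lat: split at 2 digits → 22° and 36.69602′; 22 + 36.69602/60 = 22.611600
hemisphere S, so the sign is −
Longitude: split at 3 digits → 037° and 5.0761′; 37 + 5.0761/60 = 37.084602
E ⇒ keep positive

-22.61160, 37.08460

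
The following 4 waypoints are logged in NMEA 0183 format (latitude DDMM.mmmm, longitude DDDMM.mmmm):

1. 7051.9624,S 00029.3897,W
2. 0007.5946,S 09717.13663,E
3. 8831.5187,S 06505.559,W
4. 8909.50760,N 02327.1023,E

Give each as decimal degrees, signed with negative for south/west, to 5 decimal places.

Point 1:
  Lat: degrees = first 2 digits = 70, minutes = 51.9624; 70 + 51.9624/60 = 70.866040
  S ⇒ negate
  Longitude: degrees = first 3 digits = 0, minutes = 29.3897; 0 + 29.3897/60 = 0.489828
  W ⇒ negate
Point 2:
  Lat: degrees = first 2 digits = 0, minutes = 7.5946; 0 + 7.5946/60 = 0.126577
  S ⇒ negate
  Longitude: split at 3 digits → 097° and 17.13663′; 97 + 17.13663/60 = 97.285611
  E → positive
Point 3:
  Lat: degrees = first 2 digits = 88, minutes = 31.5187; 88 + 31.5187/60 = 88.525312
  hemisphere S, so the sign is −
  Lon: degrees = first 3 digits = 65, minutes = 5.559; 65 + 5.559/60 = 65.092650
  hemisphere W, so the sign is −
Point 4:
  φ: degrees = first 2 digits = 89, minutes = 9.5076; 89 + 9.5076/60 = 89.158460
  N → positive
  Longitude: split at 3 digits → 023° and 27.1023′; 23 + 27.1023/60 = 23.451705
  E → positive

1. -70.86604, -0.48983
2. -0.12658, 97.28561
3. -88.52531, -65.09265
4. 89.15846, 23.45171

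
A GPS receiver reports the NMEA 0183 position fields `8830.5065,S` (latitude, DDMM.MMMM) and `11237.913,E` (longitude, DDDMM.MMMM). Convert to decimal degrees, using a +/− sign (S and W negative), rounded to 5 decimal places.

-88.50844, 112.63188

Latitude: split at 2 digits → 88° and 30.5065′; 88 + 30.5065/60 = 88.508442
S → negative
Longitude: split at 3 digits → 112° and 37.913′; 112 + 37.913/60 = 112.631883
E ⇒ keep positive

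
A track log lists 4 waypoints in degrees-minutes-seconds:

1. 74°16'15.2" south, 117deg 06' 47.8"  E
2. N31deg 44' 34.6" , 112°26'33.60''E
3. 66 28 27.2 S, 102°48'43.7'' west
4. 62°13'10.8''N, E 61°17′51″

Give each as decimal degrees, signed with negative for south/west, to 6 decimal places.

Point 1:
  Latitude: 74° + 16/60 + 15.2/3600 = 74 + 0.266667 + 0.004222 = 74.2708889
  hemisphere S, so the sign is −
  λ: 117° + 6/60 + 47.8/3600 = 117 + 0.100000 + 0.013278 = 117.1132778
  E → positive
Point 2:
  φ: 31 + 44/60 + 34.6/3600 = 31.7429444
  N ⇒ keep positive
  Longitude: 112° + 26/60 + 33.6/3600 = 112 + 0.433333 + 0.009333 = 112.4426667
  E → positive
Point 3:
  Lat: 66° + 28/60 + 27.2/3600 = 66 + 0.466667 + 0.007556 = 66.4742222
  S → negative
  Lon: 48′ + 43.7″ = 48.72833′; 102 + 48.72833/60 = 102.8121389
  hemisphere W, so the sign is −
Point 4:
  Lat: 13′ + 10.8″ = 13.18000′; 62 + 13.18000/60 = 62.2196667
  N ⇒ keep positive
  Lon: 17′ + 51″ = 17.85000′; 61 + 17.85000/60 = 61.2975000
  E → positive

1. -74.270889, 117.113278
2. 31.742944, 112.442667
3. -66.474222, -102.812139
4. 62.219667, 61.297500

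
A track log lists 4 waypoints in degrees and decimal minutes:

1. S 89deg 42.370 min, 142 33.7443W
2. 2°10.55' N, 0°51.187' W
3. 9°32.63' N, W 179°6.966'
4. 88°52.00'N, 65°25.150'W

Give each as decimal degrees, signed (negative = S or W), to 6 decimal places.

1. -89.706167, -142.562405
2. 2.175833, -0.853117
3. 9.543833, -179.116100
4. 88.866667, -65.419167

Point 1:
  Lat: 42.37′ = 0.706167°; total 89.7061667
  S → negative
  Lon: 142 + 33.7443/60 = 142.5624050
  W ⇒ negate
Point 2:
  φ: 10.55′ = 0.175833°; total 2.1758333
  N ⇒ keep positive
  Lon: 51.187′ = 0.853117°; total 0.8531167
  W → negative
Point 3:
  φ: 9 + 32.63/60 = 9.5438333
  N → positive
  λ: 6.966′ = 0.116100°; total 179.1161000
  W → negative
Point 4:
  Lat: 52′ = 0.866667°; total 88.8666667
  N ⇒ keep positive
  Lon: 25.15′ = 0.419167°; total 65.4191667
  W ⇒ negate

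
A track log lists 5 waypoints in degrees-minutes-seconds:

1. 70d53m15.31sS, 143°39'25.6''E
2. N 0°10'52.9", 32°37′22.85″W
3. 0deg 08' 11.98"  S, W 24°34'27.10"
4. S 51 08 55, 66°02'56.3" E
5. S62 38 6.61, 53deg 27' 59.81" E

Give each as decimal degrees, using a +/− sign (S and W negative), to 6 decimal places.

Point 1:
  Lat: 70 + 53/60 + 15.31/3600 = 70.8875861
  hemisphere S, so the sign is −
  λ: 39′ + 25.6″ = 39.42667′; 143 + 39.42667/60 = 143.6571111
  E ⇒ keep positive
Point 2:
  Latitude: 0° + 10/60 + 52.9/3600 = 0 + 0.166667 + 0.014694 = 0.1813611
  N → positive
  Lon: 32 + 37/60 + 22.85/3600 = 32.6230139
  W → negative
Point 3:
  Latitude: 0 + 8/60 + 11.98/3600 = 0.1366611
  S ⇒ negate
  Longitude: 34′ + 27.1″ = 34.45167′; 24 + 34.45167/60 = 24.5741944
  W → negative
Point 4:
  Lat: 8′ + 55″ = 8.91667′; 51 + 8.91667/60 = 51.1486111
  hemisphere S, so the sign is −
  λ: 66 + 2/60 + 56.3/3600 = 66.0489722
  E → positive
Point 5:
  φ: 62 + 38/60 + 6.61/3600 = 62.6351694
  S → negative
  Lon: 53 + 27/60 + 59.81/3600 = 53.4666139
  E → positive

1. -70.887586, 143.657111
2. 0.181361, -32.623014
3. -0.136661, -24.574194
4. -51.148611, 66.048972
5. -62.635169, 53.466614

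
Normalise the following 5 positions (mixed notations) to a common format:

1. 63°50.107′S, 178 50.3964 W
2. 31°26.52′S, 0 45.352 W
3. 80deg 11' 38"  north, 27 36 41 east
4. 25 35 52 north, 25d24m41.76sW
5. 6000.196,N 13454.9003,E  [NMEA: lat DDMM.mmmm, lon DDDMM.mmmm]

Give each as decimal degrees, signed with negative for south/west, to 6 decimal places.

Point 1:
  Latitude: 63 + 50.107/60 = 63.8351167
  S → negative
  Longitude: 178 + 50.3964/60 = 178.8399400
  W ⇒ negate
Point 2:
  φ: 26.52′ = 0.442000°; total 31.4420000
  S → negative
  Lon: 0 + 45.352/60 = 0.7558667
  hemisphere W, so the sign is −
Point 3:
  φ: 80° + 11/60 + 38/3600 = 80 + 0.183333 + 0.010556 = 80.1938889
  N → positive
  Lon: 27° + 36/60 + 41/3600 = 27 + 0.600000 + 0.011389 = 27.6113889
  E → positive
Point 4:
  Lat: 35′ + 52″ = 35.86667′; 25 + 35.86667/60 = 25.5977778
  N ⇒ keep positive
  Lon: 24′ + 41.76″ = 24.69600′; 25 + 24.69600/60 = 25.4116000
  W → negative
Point 5:
  Latitude: split at 2 digits → 60° and 0.196′; 60 + 0.196/60 = 60.0032667
  N ⇒ keep positive
  λ: split at 3 digits → 134° and 54.9003′; 134 + 54.9003/60 = 134.9150050
  E ⇒ keep positive

1. -63.835117, -178.839940
2. -31.442000, -0.755867
3. 80.193889, 27.611389
4. 25.597778, -25.411600
5. 60.003267, 134.915005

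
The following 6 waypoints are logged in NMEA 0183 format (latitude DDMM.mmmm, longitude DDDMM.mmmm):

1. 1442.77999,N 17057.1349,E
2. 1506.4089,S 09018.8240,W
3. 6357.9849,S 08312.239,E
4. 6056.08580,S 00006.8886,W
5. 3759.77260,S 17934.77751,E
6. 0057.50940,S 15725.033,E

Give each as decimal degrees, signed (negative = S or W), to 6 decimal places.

1. 14.713000, 170.952248
2. -15.106815, -90.313733
3. -63.966415, 83.203983
4. -60.934763, -0.114810
5. -37.996210, 179.579625
6. -0.958490, 157.417217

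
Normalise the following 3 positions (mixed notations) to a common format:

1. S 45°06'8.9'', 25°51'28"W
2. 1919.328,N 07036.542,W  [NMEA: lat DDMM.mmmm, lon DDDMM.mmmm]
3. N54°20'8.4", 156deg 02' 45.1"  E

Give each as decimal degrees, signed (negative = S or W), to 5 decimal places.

Point 1:
  Latitude: 45° + 6/60 + 8.9/3600 = 45 + 0.100000 + 0.002472 = 45.102472
  S → negative
  Longitude: 51′ + 28″ = 51.46667′; 25 + 51.46667/60 = 25.857778
  hemisphere W, so the sign is −
Point 2:
  Lat: split at 2 digits → 19° and 19.328′; 19 + 19.328/60 = 19.322133
  N ⇒ keep positive
  λ: split at 3 digits → 070° and 36.542′; 70 + 36.542/60 = 70.609033
  W → negative
Point 3:
  Lat: 20′ + 8.4″ = 20.14000′; 54 + 20.14000/60 = 54.335667
  N ⇒ keep positive
  Longitude: 156 + 2/60 + 45.1/3600 = 156.045861
  E → positive

1. -45.10247, -25.85778
2. 19.32213, -70.60903
3. 54.33567, 156.04586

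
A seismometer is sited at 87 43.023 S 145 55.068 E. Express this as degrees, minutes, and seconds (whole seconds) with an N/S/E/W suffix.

Lat: 43.02300′ → 43′ and 0.02300 × 60 = 1.38″
Longitude: fractional minutes 0.06800 × 60 = 4.08″

87°43′1″ S, 145°55′4″ E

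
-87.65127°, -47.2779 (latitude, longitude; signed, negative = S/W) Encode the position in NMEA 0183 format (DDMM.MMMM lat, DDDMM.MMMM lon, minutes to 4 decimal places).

8739.0762,S / 04716.6740,W

Latitude is negative → S; |value| = 87.651270
Latitude: fractional part 0.651270 → 39.076200 minutes
Longitude is negative → W; |value| = 47.277900
Longitude: minutes = (47.277900 − 47) × 60 = 16.674000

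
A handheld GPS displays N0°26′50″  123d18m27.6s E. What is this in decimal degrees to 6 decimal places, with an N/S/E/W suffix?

φ: 26′ + 50″ = 26.83333′; 0 + 26.83333/60 = 0.4472222
λ: 123° + 18/60 + 27.6/3600 = 123 + 0.300000 + 0.007667 = 123.3076667

0.447222° N, 123.307667° E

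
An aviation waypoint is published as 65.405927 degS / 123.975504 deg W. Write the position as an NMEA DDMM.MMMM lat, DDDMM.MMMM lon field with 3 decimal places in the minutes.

φ: fractional part 0.405927 → 24.35562 minutes
λ: 123° + 0.975504 × 60 = 123° 58.53024′

6524.356,S / 12358.530,W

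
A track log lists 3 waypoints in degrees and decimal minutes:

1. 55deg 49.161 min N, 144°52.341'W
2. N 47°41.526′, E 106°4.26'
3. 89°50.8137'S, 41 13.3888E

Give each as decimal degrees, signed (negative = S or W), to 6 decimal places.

1. 55.819350, -144.872350
2. 47.692100, 106.071000
3. -89.846895, 41.223147

Point 1:
  Latitude: 55 + 49.161/60 = 55.8193500
  N ⇒ keep positive
  λ: 144 + 52.341/60 = 144.8723500
  W ⇒ negate
Point 2:
  Latitude: 41.526′ = 0.692100°; total 47.6921000
  N ⇒ keep positive
  Longitude: 106 + 4.26/60 = 106.0710000
  E → positive
Point 3:
  Latitude: 89 + 50.8137/60 = 89.8468950
  S ⇒ negate
  λ: 13.3888′ = 0.223147°; total 41.2231467
  E ⇒ keep positive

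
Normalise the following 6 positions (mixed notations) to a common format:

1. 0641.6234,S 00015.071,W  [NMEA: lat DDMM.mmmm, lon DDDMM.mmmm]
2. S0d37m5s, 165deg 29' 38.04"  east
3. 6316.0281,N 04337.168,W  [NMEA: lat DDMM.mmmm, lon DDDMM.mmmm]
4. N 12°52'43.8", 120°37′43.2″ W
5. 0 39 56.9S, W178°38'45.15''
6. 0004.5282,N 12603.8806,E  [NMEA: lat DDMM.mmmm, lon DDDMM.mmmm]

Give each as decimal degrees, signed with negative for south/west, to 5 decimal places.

1. -6.69372, -0.25118
2. -0.61806, 165.49390
3. 63.26714, -43.61947
4. 12.87883, -120.62867
5. -0.66581, -178.64588
6. 0.07547, 126.06468

Point 1:
  Latitude: split at 2 digits → 06° and 41.6234′; 6 + 41.6234/60 = 6.693723
  S ⇒ negate
  λ: degrees = first 3 digits = 0, minutes = 15.071; 0 + 15.071/60 = 0.251183
  W ⇒ negate
Point 2:
  φ: 0° + 37/60 + 5/3600 = 0 + 0.616667 + 0.001389 = 0.618056
  S → negative
  Longitude: 29′ + 38.04″ = 29.63400′; 165 + 29.63400/60 = 165.493900
  E → positive
Point 3:
  Lat: split at 2 digits → 63° and 16.0281′; 63 + 16.0281/60 = 63.267135
  N ⇒ keep positive
  λ: degrees = first 3 digits = 43, minutes = 37.168; 43 + 37.168/60 = 43.619467
  W → negative
Point 4:
  φ: 52′ + 43.8″ = 52.73000′; 12 + 52.73000/60 = 12.878833
  N → positive
  Lon: 120 + 37/60 + 43.2/3600 = 120.628667
  hemisphere W, so the sign is −
Point 5:
  φ: 0° + 39/60 + 56.9/3600 = 0 + 0.650000 + 0.015806 = 0.665806
  S → negative
  Longitude: 178 + 38/60 + 45.15/3600 = 178.645875
  W → negative
Point 6:
  Lat: degrees = first 2 digits = 0, minutes = 4.5282; 0 + 4.5282/60 = 0.075470
  N → positive
  Longitude: degrees = first 3 digits = 126, minutes = 3.8806; 126 + 3.8806/60 = 126.064677
  E → positive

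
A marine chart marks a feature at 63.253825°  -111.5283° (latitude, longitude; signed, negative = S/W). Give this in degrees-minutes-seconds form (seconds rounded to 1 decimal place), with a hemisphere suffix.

Latitude: 0.253825 × 60 = 15.22950′ → 15′, remainder × 60 = 13.770″
Longitude is negative → W; |value| = 111.528300
λ: whole degrees 111; 31.69800′ → 31′ and 41.880″

63°15′13.8″ N, 111°31′41.9″ W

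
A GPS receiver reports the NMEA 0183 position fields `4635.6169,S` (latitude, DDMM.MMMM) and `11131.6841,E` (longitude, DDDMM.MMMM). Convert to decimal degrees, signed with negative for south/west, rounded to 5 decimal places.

Lat: split at 2 digits → 46° and 35.6169′; 46 + 35.6169/60 = 46.593615
hemisphere S, so the sign is −
Longitude: degrees = first 3 digits = 111, minutes = 31.6841; 111 + 31.6841/60 = 111.528068
E ⇒ keep positive

-46.59362, 111.52807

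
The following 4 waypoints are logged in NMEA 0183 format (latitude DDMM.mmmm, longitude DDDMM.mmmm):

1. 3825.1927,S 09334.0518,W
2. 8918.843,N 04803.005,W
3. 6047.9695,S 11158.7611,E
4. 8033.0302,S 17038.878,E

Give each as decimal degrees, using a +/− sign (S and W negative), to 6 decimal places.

1. -38.419878, -93.567530
2. 89.314050, -48.050083
3. -60.799492, 111.979352
4. -80.550503, 170.647967

Point 1:
  Lat: split at 2 digits → 38° and 25.1927′; 38 + 25.1927/60 = 38.4198783
  hemisphere S, so the sign is −
  λ: split at 3 digits → 093° and 34.0518′; 93 + 34.0518/60 = 93.5675300
  W ⇒ negate
Point 2:
  Lat: degrees = first 2 digits = 89, minutes = 18.843; 89 + 18.843/60 = 89.3140500
  N → positive
  Lon: split at 3 digits → 048° and 3.005′; 48 + 3.005/60 = 48.0500833
  W → negative
Point 3:
  Latitude: degrees = first 2 digits = 60, minutes = 47.9695; 60 + 47.9695/60 = 60.7994917
  hemisphere S, so the sign is −
  Longitude: degrees = first 3 digits = 111, minutes = 58.7611; 111 + 58.7611/60 = 111.9793517
  E ⇒ keep positive
Point 4:
  Lat: split at 2 digits → 80° and 33.0302′; 80 + 33.0302/60 = 80.5505033
  hemisphere S, so the sign is −
  Longitude: degrees = first 3 digits = 170, minutes = 38.878; 170 + 38.878/60 = 170.6479667
  E ⇒ keep positive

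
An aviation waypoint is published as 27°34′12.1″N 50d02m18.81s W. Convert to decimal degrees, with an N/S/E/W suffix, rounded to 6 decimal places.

Lat: 27 + 34/60 + 12.1/3600 = 27.5700278
Lon: 50 + 2/60 + 18.81/3600 = 50.0385583

27.570028° N, 50.038558° W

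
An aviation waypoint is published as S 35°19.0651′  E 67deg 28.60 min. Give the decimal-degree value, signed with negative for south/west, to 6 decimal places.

Lat: 35 + 19.0651/60 = 35.3177517
S → negative
λ: 28.6′ = 0.476667°; total 67.4766667
E → positive

-35.317752, 67.476667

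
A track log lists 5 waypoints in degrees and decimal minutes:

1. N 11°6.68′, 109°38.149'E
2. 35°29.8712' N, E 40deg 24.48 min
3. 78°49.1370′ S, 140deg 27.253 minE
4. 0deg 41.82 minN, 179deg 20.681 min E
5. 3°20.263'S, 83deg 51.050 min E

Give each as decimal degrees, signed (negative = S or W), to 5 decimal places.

Point 1:
  Latitude: 6.68′ = 0.111333°; total 11.111333
  N ⇒ keep positive
  Longitude: 38.149′ = 0.635817°; total 109.635817
  E → positive
Point 2:
  φ: 29.8712′ = 0.497853°; total 35.497853
  N ⇒ keep positive
  Longitude: 24.48′ = 0.408000°; total 40.408000
  E ⇒ keep positive
Point 3:
  Lat: 78 + 49.137/60 = 78.818950
  S → negative
  λ: 140 + 27.253/60 = 140.454217
  E ⇒ keep positive
Point 4:
  φ: 0 + 41.82/60 = 0.697000
  N ⇒ keep positive
  Lon: 179 + 20.681/60 = 179.344683
  E ⇒ keep positive
Point 5:
  Lat: 20.263′ = 0.337717°; total 3.337717
  hemisphere S, so the sign is −
  Lon: 51.05′ = 0.850833°; total 83.850833
  E ⇒ keep positive

1. 11.11133, 109.63582
2. 35.49785, 40.40800
3. -78.81895, 140.45422
4. 0.69700, 179.34468
5. -3.33772, 83.85083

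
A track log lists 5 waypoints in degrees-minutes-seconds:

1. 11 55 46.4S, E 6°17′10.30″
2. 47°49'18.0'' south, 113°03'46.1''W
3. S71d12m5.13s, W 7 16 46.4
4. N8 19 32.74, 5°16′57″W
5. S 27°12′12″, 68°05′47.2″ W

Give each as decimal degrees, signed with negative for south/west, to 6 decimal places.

Point 1:
  Lat: 55′ + 46.4″ = 55.77333′; 11 + 55.77333/60 = 11.9295556
  hemisphere S, so the sign is −
  Longitude: 17′ + 10.3″ = 17.17167′; 6 + 17.17167/60 = 6.2861944
  E → positive
Point 2:
  Lat: 47° + 49/60 + 18/3600 = 47 + 0.816667 + 0.005000 = 47.8216667
  S → negative
  Lon: 113 + 3/60 + 46.1/3600 = 113.0628056
  W ⇒ negate
Point 3:
  Latitude: 71 + 12/60 + 5.13/3600 = 71.2014250
  hemisphere S, so the sign is −
  Longitude: 16′ + 46.4″ = 16.77333′; 7 + 16.77333/60 = 7.2795556
  W → negative
Point 4:
  Latitude: 8 + 19/60 + 32.74/3600 = 8.3257611
  N → positive
  λ: 5° + 16/60 + 57/3600 = 5 + 0.266667 + 0.015833 = 5.2825000
  W → negative
Point 5:
  Latitude: 12′ + 12″ = 12.20000′; 27 + 12.20000/60 = 27.2033333
  S ⇒ negate
  Longitude: 68° + 5/60 + 47.2/3600 = 68 + 0.083333 + 0.013111 = 68.0964444
  W → negative

1. -11.929556, 6.286194
2. -47.821667, -113.062806
3. -71.201425, -7.279556
4. 8.325761, -5.282500
5. -27.203333, -68.096444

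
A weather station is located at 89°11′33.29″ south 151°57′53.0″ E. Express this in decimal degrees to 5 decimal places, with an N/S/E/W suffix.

Lat: 89 + 11/60 + 33.29/3600 = 89.192581
Lon: 57′ + 53″ = 57.88333′; 151 + 57.88333/60 = 151.964722

89.19258° S, 151.96472° E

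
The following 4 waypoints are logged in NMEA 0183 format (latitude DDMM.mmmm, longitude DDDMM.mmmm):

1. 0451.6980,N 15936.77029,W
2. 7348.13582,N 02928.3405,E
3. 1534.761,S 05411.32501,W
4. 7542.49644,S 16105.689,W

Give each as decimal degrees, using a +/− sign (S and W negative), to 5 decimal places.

Point 1:
  Latitude: split at 2 digits → 04° and 51.698′; 4 + 51.698/60 = 4.861633
  N → positive
  Longitude: split at 3 digits → 159° and 36.77029′; 159 + 36.77029/60 = 159.612838
  hemisphere W, so the sign is −
Point 2:
  Latitude: degrees = first 2 digits = 73, minutes = 48.13582; 73 + 48.13582/60 = 73.802264
  N ⇒ keep positive
  λ: degrees = first 3 digits = 29, minutes = 28.3405; 29 + 28.3405/60 = 29.472342
  E → positive
Point 3:
  Lat: degrees = first 2 digits = 15, minutes = 34.761; 15 + 34.761/60 = 15.579350
  hemisphere S, so the sign is −
  λ: split at 3 digits → 054° and 11.32501′; 54 + 11.32501/60 = 54.188750
  W ⇒ negate
Point 4:
  Latitude: degrees = first 2 digits = 75, minutes = 42.49644; 75 + 42.49644/60 = 75.708274
  S ⇒ negate
  λ: degrees = first 3 digits = 161, minutes = 5.689; 161 + 5.689/60 = 161.094817
  hemisphere W, so the sign is −

1. 4.86163, -159.61284
2. 73.80226, 29.47234
3. -15.57935, -54.18875
4. -75.70827, -161.09482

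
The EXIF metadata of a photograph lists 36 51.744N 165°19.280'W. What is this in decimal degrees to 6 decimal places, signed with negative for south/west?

Lat: 36 + 51.744/60 = 36.8624000
N → positive
λ: 165 + 19.28/60 = 165.3213333
W → negative

36.862400, -165.321333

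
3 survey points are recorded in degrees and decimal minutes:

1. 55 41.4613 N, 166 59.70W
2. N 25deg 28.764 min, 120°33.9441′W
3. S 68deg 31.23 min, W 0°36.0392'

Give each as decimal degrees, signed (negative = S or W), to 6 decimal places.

Point 1:
  Latitude: 55 + 41.4613/60 = 55.6910217
  N ⇒ keep positive
  Longitude: 166 + 59.7/60 = 166.9950000
  W ⇒ negate
Point 2:
  Lat: 25 + 28.764/60 = 25.4794000
  N ⇒ keep positive
  Lon: 33.9441′ = 0.565735°; total 120.5657350
  W ⇒ negate
Point 3:
  φ: 31.23′ = 0.520500°; total 68.5205000
  S → negative
  Longitude: 36.0392′ = 0.600653°; total 0.6006533
  W ⇒ negate

1. 55.691022, -166.995000
2. 25.479400, -120.565735
3. -68.520500, -0.600653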